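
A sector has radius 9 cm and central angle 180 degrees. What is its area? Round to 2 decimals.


Shape: circular sector
Radius r = 9 cm, Angle = 180 degrees
Formula: A = (angle/360) * pi * r^2
r^2 = 81
Fraction of circle = 180/360
A = (180/360) * pi * 81
A = 40.5 * pi
A = 127.23
127.23 cm^2


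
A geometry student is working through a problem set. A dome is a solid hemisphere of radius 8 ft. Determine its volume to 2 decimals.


Shape: hemisphere (half of a sphere)
Radius r = 8 ft
Formula: V = (1/2) * (4/3) * pi * r^3 = (2/3) * pi * r^3
r^3 = 512
(2/3) * 512 = 341.333333
V = 341.333333 * pi
V = 1072.33
1072.33 ft^3


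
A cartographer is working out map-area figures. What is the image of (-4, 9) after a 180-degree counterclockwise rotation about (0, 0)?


Transformation: rotation about the origin
Original point: (-4, 9)
Rule for 180 deg: (x, y) -> (-x, -y)
Apply: (-4, 9) -> (4, -9)
(4, -9)


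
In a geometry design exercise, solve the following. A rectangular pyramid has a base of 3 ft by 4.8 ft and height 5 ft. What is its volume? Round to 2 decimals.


Shape: rectangular pyramid
Base: 3 ft x 4.8 ft, Height h = 5 ft
Formula: V = (1/3) * base_area * h
base_area = 3 * 4.8 = 14.4
base_area * h = 14.4 * 5 = 72
V = 72 / 3
V = 24
24 ft^3


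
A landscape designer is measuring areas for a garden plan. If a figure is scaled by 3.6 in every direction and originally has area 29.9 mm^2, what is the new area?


Linear scale factor k = 3.6
Original area = 29.9 mm^2
Rule: under a linear scaling by k, areas scale by k^2.
k^2 = 3.6^2 = 12.96
New area = 29.9 * 12.96
New area = 387.504
387.504 mm^2


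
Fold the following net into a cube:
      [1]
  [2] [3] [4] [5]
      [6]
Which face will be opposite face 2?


Net: cross layout. Take square 3 as the base (bottom).
Fold the four squares in the horizontal row up around 3: 2 -> left, 4 -> right, 5 wraps to the top.
Fold 1 and 6 up from 3: 1 -> back, 6 -> front.
Opposite pairs are therefore: (1, 6), (2, 4), (3, 5).
Face 2 is opposite face 4.
face 4


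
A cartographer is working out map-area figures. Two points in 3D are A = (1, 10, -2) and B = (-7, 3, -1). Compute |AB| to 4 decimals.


3D distance between two points
P1 = (1, 10, -2), P2 = (-7, 3, -1)
Formula: d = sqrt((x2-x1)^2 + (y2-y1)^2 + (z2-z1)^2)
dx = -7 - 1 = -8
dy = 3 - 10 = -7
dz = -1 - -2 = 1
dx^2 + dy^2 + dz^2 = 64 + 49 + 1 = 114
d = sqrt(114)
d = 10.6771
10.6771 units


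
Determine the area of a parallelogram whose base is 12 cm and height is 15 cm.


Shape: parallelogram
Base b = 12 cm, Height h = 15 cm
Formula: A = b * h
A = 12 * 15
A = 180
180 cm^2


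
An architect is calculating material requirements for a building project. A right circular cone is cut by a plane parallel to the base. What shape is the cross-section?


Solid: right circular cone
Cutting plane: parallel to the base
Visualize the intersection of the plane with the solid's surface.
The boundary of the cut region is a circle.
circle


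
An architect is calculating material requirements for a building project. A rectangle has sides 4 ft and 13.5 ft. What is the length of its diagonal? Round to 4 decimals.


Shape: rectangle (diagonal via Pythagoras)
Sides: 4 ft and 13.5 ft
Formula: d = sqrt(l^2 + w^2)
l^2 = 16, w^2 = 182.25
l^2 + w^2 = 198.25
d = sqrt(198.25)
d = 14.0801
14.0801 ft


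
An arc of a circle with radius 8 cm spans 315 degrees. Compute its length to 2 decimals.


Shape: circular arc
Radius r = 8 cm, Angle = 315 degrees
Formula: L = (angle/360) * 2 * pi * r
2 * pi * r = 16 * pi
L = (315/360) * 16 * pi
L = 14 * pi
L = 43.98
43.98 cm


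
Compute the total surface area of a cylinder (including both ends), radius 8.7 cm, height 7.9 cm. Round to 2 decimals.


Shape: closed cylinder
Radius r = 8.7 cm, Height h = 7.9 cm
Formula: SA = 2*pi*r^2 + 2*pi*r*h = 2*pi*r*(r + h)
r + h = 16.6
2 * r * (r + h) = 2 * 8.7 * 16.6 = 288.84
SA = 288.84 * pi
SA = 907.42
907.42 cm^2


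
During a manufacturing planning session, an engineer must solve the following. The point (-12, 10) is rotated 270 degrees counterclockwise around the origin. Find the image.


Transformation: rotation about the origin
Original point: (-12, 10)
Rule for 270 deg counterclockwise: (x, y) -> (y, -x)
Apply: (-12, 10) -> (10, 12)
(10, 12)


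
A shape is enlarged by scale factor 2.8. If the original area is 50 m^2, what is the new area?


Linear scale factor k = 2.8
Original area = 50 m^2
Rule: under a linear scaling by k, areas scale by k^2.
k^2 = 2.8^2 = 7.84
New area = 50 * 7.84
New area = 392
392 m^2


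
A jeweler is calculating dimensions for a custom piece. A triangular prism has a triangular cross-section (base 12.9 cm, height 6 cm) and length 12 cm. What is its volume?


Shape: triangular prism
Triangle base = 12.9 cm, triangle height = 6 cm, prism length L = 12 cm
Formula: V = (1/2 * b * h_tri) * L
Cross-section area = 0.5 * 12.9 * 6 = 38.7
V = 38.7 * 12
V = 464.4
464.4 cm^3


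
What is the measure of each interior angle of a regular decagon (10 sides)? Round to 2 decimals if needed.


Shape: regular decagon (10 sides)
Formula: interior angle = (n - 2) * 180 / n
(n - 2) = 8
(n - 2) * 180 = 1440
angle = 1440 / 10
angle = 144
144 degrees


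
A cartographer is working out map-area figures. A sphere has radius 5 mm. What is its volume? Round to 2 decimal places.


Shape: sphere
Radius r = 5 mm
Formula: V = (4/3) * pi * r^3
r^3 = 125
(4/3) * 125 = 166.666667
V = 166.666667 * pi
V = 523.6
523.6 mm^3


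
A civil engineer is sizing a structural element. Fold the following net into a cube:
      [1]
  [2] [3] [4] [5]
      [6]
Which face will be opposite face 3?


Net: cross layout. Take square 3 as the base (bottom).
Fold the four squares in the horizontal row up around 3: 2 -> left, 4 -> right, 5 wraps to the top.
Fold 1 and 6 up from 3: 1 -> back, 6 -> front.
Opposite pairs are therefore: (1, 6), (2, 4), (3, 5).
Face 3 is opposite face 5.
face 5


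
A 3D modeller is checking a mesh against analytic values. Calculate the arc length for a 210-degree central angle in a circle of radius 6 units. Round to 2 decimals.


Shape: circular arc
Radius r = 6 units, Angle = 210 degrees
Formula: L = (angle/360) * 2 * pi * r
2 * pi * r = 12 * pi
L = (210/360) * 12 * pi
L = 7 * pi
L = 21.99
21.99 units


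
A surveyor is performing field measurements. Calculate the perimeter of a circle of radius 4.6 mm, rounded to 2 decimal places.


Shape: circle
Radius r = 4.6 mm
Formula: C = 2 * pi * r
C = 2 * pi * 4.6
C = 9.2 * pi
C = 28.9
28.9 mm


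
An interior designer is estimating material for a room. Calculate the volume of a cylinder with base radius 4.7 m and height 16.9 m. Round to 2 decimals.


Shape: cylinder
Radius r = 4.7 m, Height h = 16.9 m
Formula: V = pi * r^2 * h
r^2 = 22.09
V = pi * 22.09 * 16.9
V = 373.321 * pi
V = 1172.82
1172.82 m^3


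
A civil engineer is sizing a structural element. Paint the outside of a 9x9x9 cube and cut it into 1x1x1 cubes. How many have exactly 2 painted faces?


Large cube: 9 x 9 x 9, cut into unit cubes.
n = 9, so n - 2 = 7
Cubes with 2 painted faces lie along the edges, excluding corners.
A cube has 12 edges; each contributes (n - 2) = 7 such cubes.
Count = 12 * 7 = 84
84 unit cubes


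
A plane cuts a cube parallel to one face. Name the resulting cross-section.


Solid: cube
Cutting plane: parallel to one face
Visualize the intersection of the plane with the solid's surface.
The boundary of the cut region is a square.
square


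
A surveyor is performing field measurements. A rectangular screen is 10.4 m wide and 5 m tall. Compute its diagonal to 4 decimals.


Shape: rectangle (diagonal via Pythagoras)
Sides: 10.4 m and 5 m
Formula: d = sqrt(l^2 + w^2)
l^2 = 108.16, w^2 = 25
l^2 + w^2 = 133.16
d = sqrt(133.16)
d = 11.5395
11.5395 m


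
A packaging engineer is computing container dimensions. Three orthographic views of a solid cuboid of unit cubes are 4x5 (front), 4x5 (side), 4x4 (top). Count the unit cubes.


Orthographic views of a solid rectangular block:
Front view 4 x 5 -> length = 4, height = 5
Side view 4 x 5 -> width = 4, height = 5 (consistent)
Top view 4 x 4 -> confirms length = 4, width = 4
The block is 4 x 4 x 5.
Total unit cubes = 4 * 4 * 5 = 80
80 unit cubes


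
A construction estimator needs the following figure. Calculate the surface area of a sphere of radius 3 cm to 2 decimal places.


Shape: sphere
Radius r = 3 cm
Formula: SA = 4 * pi * r^2
r^2 = 9
SA = 4 * pi * 9
SA = 36 * pi
SA = 113.1
113.1 cm^2


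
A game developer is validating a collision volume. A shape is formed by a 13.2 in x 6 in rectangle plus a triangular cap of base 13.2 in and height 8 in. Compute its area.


Composite shape: rectangle + triangle
Rectangle area = 13.2 * 6 = 79.2
Triangle area = 0.5 * 13.2 * 8 = 52.8
Total = 79.2 + 52.8
Total = 132
132 in^2


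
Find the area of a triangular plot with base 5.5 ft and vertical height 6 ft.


Shape: triangle
Base b = 5.5 ft, Height h = 6 ft
Formula: A = (1/2) * b * h
A = 0.5 * 5.5 * 6
A = 0.5 * 33
A = 16.5
16.5 ft^2


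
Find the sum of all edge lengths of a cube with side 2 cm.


Shape: cube
Side s = 2 cm
A cube has 12 edges, all equal.
Formula: total edge length = 12 * s
Total = 12 * 2
Total = 24
24 cm


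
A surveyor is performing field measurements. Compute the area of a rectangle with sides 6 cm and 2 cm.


Shape: rectangle
Length l = 6 cm, Width w = 2 cm
Formula: A = l * w
A = 6 * 2
A = 12
12 cm^2


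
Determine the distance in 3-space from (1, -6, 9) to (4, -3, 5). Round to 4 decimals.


3D distance between two points
P1 = (1, -6, 9), P2 = (4, -3, 5)
Formula: d = sqrt((x2-x1)^2 + (y2-y1)^2 + (z2-z1)^2)
dx = 4 - 1 = 3
dy = -3 - -6 = 3
dz = 5 - 9 = -4
dx^2 + dy^2 + dz^2 = 9 + 9 + 16 = 34
d = sqrt(34)
d = 5.831
5.831 units


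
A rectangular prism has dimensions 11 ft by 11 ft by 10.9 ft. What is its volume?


Shape: rectangular prism
l = 11 ft, w = 11 ft, h = 10.9 ft
Formula: V = l * w * h
V = 11 * 11 * 10.9
V = 121 * 10.9
V = 1318.9
1318.9 ft^3


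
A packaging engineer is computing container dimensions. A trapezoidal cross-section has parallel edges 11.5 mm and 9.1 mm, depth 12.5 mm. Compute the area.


Shape: trapezoid
Parallel sides a = 11.5 mm, b = 9.1 mm; Height h = 12.5 mm
Formula: A = (a + b) * h / 2
a + b = 11.5 + 9.1 = 20.6
A = 20.6 * 12.5 / 2
A = 257.5 / 2
A = 128.75
128.75 mm^2


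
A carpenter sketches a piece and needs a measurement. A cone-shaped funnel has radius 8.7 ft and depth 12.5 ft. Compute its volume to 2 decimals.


Shape: cone
Radius r = 8.7 ft, Height h = 12.5 ft
Formula: V = (1/3) * pi * r^2 * h
r^2 = 75.69
pi * r^2 * h = pi * 75.69 * 12.5 = 946.125 * pi
V = 946.125 * pi / 3
V = 990.78
990.78 ft^3


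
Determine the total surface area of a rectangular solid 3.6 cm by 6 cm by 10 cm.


Shape: rectangular prism
l = 3.6 cm, w = 6 cm, h = 10 cm
Formula: SA = 2(lw + lh + wh)
lw = 21.6, lh = 36, wh = 60
lw + lh + wh = 117.6
SA = 2 * 117.6
SA = 235.2
235.2 cm^2


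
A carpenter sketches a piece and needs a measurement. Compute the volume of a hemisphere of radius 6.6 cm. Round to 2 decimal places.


Shape: hemisphere (half of a sphere)
Radius r = 6.6 cm
Formula: V = (1/2) * (4/3) * pi * r^3 = (2/3) * pi * r^3
r^3 = 287.496
(2/3) * 287.496 = 191.664
V = 191.664 * pi
V = 602.13
602.13 cm^3


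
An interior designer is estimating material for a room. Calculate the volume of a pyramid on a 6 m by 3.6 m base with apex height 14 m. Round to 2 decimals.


Shape: rectangular pyramid
Base: 6 m x 3.6 m, Height h = 14 m
Formula: V = (1/3) * base_area * h
base_area = 6 * 3.6 = 21.6
base_area * h = 21.6 * 14 = 302.4
V = 302.4 / 3
V = 100.8
100.8 m^3


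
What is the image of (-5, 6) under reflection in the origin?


Transformation: reflection
Original point: (-5, 6)
Rule for reflection through the origin: (x, y) -> (-x, -y)
Apply: (-5, 6) -> (5, -6)
(5, -6)


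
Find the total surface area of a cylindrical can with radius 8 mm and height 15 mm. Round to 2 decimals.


Shape: closed cylinder
Radius r = 8 mm, Height h = 15 mm
Formula: SA = 2*pi*r^2 + 2*pi*r*h = 2*pi*r*(r + h)
r + h = 23
2 * r * (r + h) = 2 * 8 * 23 = 368
SA = 368 * pi
SA = 1156.11
1156.11 mm^2


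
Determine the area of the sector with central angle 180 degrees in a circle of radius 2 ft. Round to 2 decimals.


Shape: circular sector
Radius r = 2 ft, Angle = 180 degrees
Formula: A = (angle/360) * pi * r^2
r^2 = 4
Fraction of circle = 180/360
A = (180/360) * pi * 4
A = 2 * pi
A = 6.28
6.28 ft^2


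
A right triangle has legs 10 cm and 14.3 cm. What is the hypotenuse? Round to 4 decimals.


Shape: right triangle
Legs a = 10 cm, b = 14.3 cm
Formula: c = sqrt(a^2 + b^2)
a^2 = 100, b^2 = 204.49
a^2 + b^2 = 304.49
c = sqrt(304.49)
c = 17.4496
17.4496 cm


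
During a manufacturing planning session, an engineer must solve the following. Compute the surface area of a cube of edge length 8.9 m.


Shape: cube
Side s = 8.9 m
A cube has 6 square faces.
Formula: SA = 6 * s^2
s^2 = 79.21
SA = 6 * 79.21
SA = 475.26
475.26 m^2


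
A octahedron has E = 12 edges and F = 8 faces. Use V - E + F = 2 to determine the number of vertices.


Polyhedron: octahedron
Euler's formula for convex polyhedra: V - E + F = 2
Given: E = 12 edges and F = 8 faces
Solve for V:
V = 2 + E - F = 2 + 12 - 8 = 6
6 vertices


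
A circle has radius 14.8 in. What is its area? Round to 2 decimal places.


Shape: circle
Radius r = 14.8 in
Formula: A = pi * r^2
r^2 = 14.8^2 = 219.04
A = pi * 219.04
A = 688.13
688.13 in^2


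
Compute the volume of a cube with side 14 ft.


Shape: cube
Side s = 14 ft
Formula: V = s^3
V = 14 * 14 * 14
V = 196 * 14
V = 2744
2744 ft^3


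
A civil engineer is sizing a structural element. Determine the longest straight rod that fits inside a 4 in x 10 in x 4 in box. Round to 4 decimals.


Shape: rectangular box (space diagonal)
l = 4 in, w = 10 in, h = 4 in
Visualize: the diagonal of the base, then a right triangle with that diagonal and the height.
Formula: d = sqrt(l^2 + w^2 + h^2)
l^2 + w^2 + h^2 = 16 + 100 + 16 = 132
d = sqrt(132)
d = 11.4891
11.4891 in


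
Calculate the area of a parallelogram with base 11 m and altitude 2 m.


Shape: parallelogram
Base b = 11 m, Height h = 2 m
Formula: A = b * h
A = 11 * 2
A = 22
22 m^2


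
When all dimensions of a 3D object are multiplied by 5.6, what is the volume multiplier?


Linear scale factor k = 5.6
Rule: under a linear scaling by k, volumes scale by k^3.
k^3 = 5.6 * 5.6 * 5.6
k^3 = 31.36 * 5.6
k^3 = 175.616
Volume scales by a factor of 175.616.
175.616 (dimensionless)


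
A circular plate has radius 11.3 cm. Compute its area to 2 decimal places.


Shape: circle
Radius r = 11.3 cm
Formula: A = pi * r^2
r^2 = 11.3^2 = 127.69
A = pi * 127.69
A = 401.15
401.15 cm^2


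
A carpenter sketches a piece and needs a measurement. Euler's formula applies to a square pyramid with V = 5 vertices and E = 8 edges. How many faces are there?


Polyhedron: square pyramid
Euler's formula for convex polyhedra: V - E + F = 2
Given: V = 5 vertices and E = 8 edges
Solve for F:
F = 2 + E - V = 2 + 8 - 5 = 5
5 faces


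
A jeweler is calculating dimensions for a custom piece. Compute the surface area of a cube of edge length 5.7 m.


Shape: cube
Side s = 5.7 m
A cube has 6 square faces.
Formula: SA = 6 * s^2
s^2 = 32.49
SA = 6 * 32.49
SA = 194.94
194.94 m^2


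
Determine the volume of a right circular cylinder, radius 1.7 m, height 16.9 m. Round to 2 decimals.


Shape: cylinder
Radius r = 1.7 m, Height h = 16.9 m
Formula: V = pi * r^2 * h
r^2 = 2.89
V = pi * 2.89 * 16.9
V = 48.841 * pi
V = 153.44
153.44 m^3


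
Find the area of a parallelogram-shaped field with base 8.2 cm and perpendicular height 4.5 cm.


Shape: parallelogram
Base b = 8.2 cm, Height h = 4.5 cm
Formula: A = b * h
A = 8.2 * 4.5
A = 36.9
36.9 cm^2


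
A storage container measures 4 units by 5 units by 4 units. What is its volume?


Shape: rectangular prism
l = 4 units, w = 5 units, h = 4 units
Formula: V = l * w * h
V = 4 * 5 * 4
V = 20 * 4
V = 80
80 units^3


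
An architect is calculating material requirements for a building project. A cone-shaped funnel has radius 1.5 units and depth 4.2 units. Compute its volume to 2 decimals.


Shape: cone
Radius r = 1.5 units, Height h = 4.2 units
Formula: V = (1/3) * pi * r^2 * h
r^2 = 2.25
pi * r^2 * h = pi * 2.25 * 4.2 = 9.45 * pi
V = 9.45 * pi / 3
V = 9.9
9.9 units^3


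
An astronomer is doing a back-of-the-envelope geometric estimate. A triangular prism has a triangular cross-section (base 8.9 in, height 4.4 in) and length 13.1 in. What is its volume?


Shape: triangular prism
Triangle base = 8.9 in, triangle height = 4.4 in, prism length L = 13.1 in
Formula: V = (1/2 * b * h_tri) * L
Cross-section area = 0.5 * 8.9 * 4.4 = 19.58
V = 19.58 * 13.1
V = 256.498
256.498 in^3


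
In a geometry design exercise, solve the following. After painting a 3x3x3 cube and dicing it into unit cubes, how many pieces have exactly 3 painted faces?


Large cube: 3 x 3 x 3, cut into unit cubes.
Cubes with 3 painted faces are at the corners. A cube always has 8 corners.
Count = 8
8 unit cubes


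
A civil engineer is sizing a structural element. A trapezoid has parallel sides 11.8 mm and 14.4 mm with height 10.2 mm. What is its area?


Shape: trapezoid
Parallel sides a = 11.8 mm, b = 14.4 mm; Height h = 10.2 mm
Formula: A = (a + b) * h / 2
a + b = 11.8 + 14.4 = 26.2
A = 26.2 * 10.2 / 2
A = 267.24 / 2
A = 133.62
133.62 mm^2


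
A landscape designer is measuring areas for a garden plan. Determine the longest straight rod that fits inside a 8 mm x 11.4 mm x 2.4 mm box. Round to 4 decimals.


Shape: rectangular box (space diagonal)
l = 8 mm, w = 11.4 mm, h = 2.4 mm
Visualize: the diagonal of the base, then a right triangle with that diagonal and the height.
Formula: d = sqrt(l^2 + w^2 + h^2)
l^2 + w^2 + h^2 = 64 + 129.96 + 5.76 = 199.72
d = sqrt(199.72)
d = 14.1322
14.1322 mm


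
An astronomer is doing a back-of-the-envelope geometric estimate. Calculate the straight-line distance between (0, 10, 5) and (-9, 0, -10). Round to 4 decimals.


3D distance between two points
P1 = (0, 10, 5), P2 = (-9, 0, -10)
Formula: d = sqrt((x2-x1)^2 + (y2-y1)^2 + (z2-z1)^2)
dx = -9 - 0 = -9
dy = 0 - 10 = -10
dz = -10 - 5 = -15
dx^2 + dy^2 + dz^2 = 81 + 100 + 225 = 406
d = sqrt(406)
d = 20.1494
20.1494 units


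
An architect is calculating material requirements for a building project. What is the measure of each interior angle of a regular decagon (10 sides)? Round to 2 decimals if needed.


Shape: regular decagon (10 sides)
Formula: interior angle = (n - 2) * 180 / n
(n - 2) = 8
(n - 2) * 180 = 1440
angle = 1440 / 10
angle = 144
144 degrees


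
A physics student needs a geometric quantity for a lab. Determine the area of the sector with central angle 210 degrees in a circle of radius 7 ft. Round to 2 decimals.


Shape: circular sector
Radius r = 7 ft, Angle = 210 degrees
Formula: A = (angle/360) * pi * r^2
r^2 = 49
Fraction of circle = 210/360
A = (210/360) * pi * 49
A = 28.583333 * pi
A = 89.8
89.8 ft^2


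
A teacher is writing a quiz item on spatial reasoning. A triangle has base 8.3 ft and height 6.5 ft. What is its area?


Shape: triangle
Base b = 8.3 ft, Height h = 6.5 ft
Formula: A = (1/2) * b * h
A = 0.5 * 8.3 * 6.5
A = 0.5 * 53.95
A = 26.975
26.975 ft^2


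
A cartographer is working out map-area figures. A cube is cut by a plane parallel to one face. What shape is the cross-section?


Solid: cube
Cutting plane: parallel to one face
Visualize the intersection of the plane with the solid's surface.
The boundary of the cut region is a square.
square


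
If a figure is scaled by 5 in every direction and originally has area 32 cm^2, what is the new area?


Linear scale factor k = 5
Original area = 32 cm^2
Rule: under a linear scaling by k, areas scale by k^2.
k^2 = 5^2 = 25
New area = 32 * 25
New area = 800
800 cm^2


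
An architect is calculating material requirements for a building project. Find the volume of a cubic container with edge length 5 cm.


Shape: cube
Side s = 5 cm
Formula: V = s^3
V = 5 * 5 * 5
V = 25 * 5
V = 125
125 cm^3


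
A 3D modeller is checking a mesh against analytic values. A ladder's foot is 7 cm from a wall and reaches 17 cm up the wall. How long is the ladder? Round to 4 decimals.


Shape: right triangle
Legs a = 7 cm, b = 17 cm
Formula: c = sqrt(a^2 + b^2)
a^2 = 49, b^2 = 289
a^2 + b^2 = 338
c = sqrt(338)
c = 18.3848
18.3848 cm


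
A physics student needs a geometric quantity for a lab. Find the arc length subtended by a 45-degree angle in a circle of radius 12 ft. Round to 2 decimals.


Shape: circular arc
Radius r = 12 ft, Angle = 45 degrees
Formula: L = (angle/360) * 2 * pi * r
2 * pi * r = 24 * pi
L = (45/360) * 24 * pi
L = 3 * pi
L = 9.42
9.42 ft


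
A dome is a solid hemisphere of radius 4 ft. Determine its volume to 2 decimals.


Shape: hemisphere (half of a sphere)
Radius r = 4 ft
Formula: V = (1/2) * (4/3) * pi * r^3 = (2/3) * pi * r^3
r^3 = 64
(2/3) * 64 = 42.666667
V = 42.666667 * pi
V = 134.04
134.04 ft^3


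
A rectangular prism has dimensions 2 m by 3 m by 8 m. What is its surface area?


Shape: rectangular prism
l = 2 m, w = 3 m, h = 8 m
Formula: SA = 2(lw + lh + wh)
lw = 6, lh = 16, wh = 24
lw + lh + wh = 46
SA = 2 * 46
SA = 92
92 m^2


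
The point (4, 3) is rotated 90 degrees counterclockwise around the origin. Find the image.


Transformation: rotation about the origin
Original point: (4, 3)
Rule for 90 deg counterclockwise: (x, y) -> (-y, x)
Apply: (4, 3) -> (-3, 4)
(-3, 4)


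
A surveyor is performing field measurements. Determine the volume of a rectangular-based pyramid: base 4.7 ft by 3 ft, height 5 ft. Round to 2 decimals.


Shape: rectangular pyramid
Base: 4.7 ft x 3 ft, Height h = 5 ft
Formula: V = (1/3) * base_area * h
base_area = 4.7 * 3 = 14.1
base_area * h = 14.1 * 5 = 70.5
V = 70.5 / 3
V = 23.5
23.5 ft^3


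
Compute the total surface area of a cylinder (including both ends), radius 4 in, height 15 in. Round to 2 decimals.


Shape: closed cylinder
Radius r = 4 in, Height h = 15 in
Formula: SA = 2*pi*r^2 + 2*pi*r*h = 2*pi*r*(r + h)
r + h = 19
2 * r * (r + h) = 2 * 4 * 19 = 152
SA = 152 * pi
SA = 477.52
477.52 in^2


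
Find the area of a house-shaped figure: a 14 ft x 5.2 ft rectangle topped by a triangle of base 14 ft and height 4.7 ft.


Composite shape: rectangle + triangle
Rectangle area = 14 * 5.2 = 72.8
Triangle area = 0.5 * 14 * 4.7 = 32.9
Total = 72.8 + 32.9
Total = 105.7
105.7 ft^2


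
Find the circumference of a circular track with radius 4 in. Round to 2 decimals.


Shape: circle
Radius r = 4 in
Formula: C = 2 * pi * r
C = 2 * pi * 4
C = 8 * pi
C = 25.13
25.13 in


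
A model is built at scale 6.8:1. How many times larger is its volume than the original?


Linear scale factor k = 6.8
Rule: under a linear scaling by k, volumes scale by k^3.
k^3 = 6.8 * 6.8 * 6.8
k^3 = 46.24 * 6.8
k^3 = 314.432
Volume scales by a factor of 314.432.
314.432 (dimensionless)


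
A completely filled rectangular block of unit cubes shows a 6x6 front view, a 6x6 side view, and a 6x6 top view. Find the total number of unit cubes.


Orthographic views of a solid rectangular block:
Front view 6 x 6 -> length = 6, height = 6
Side view 6 x 6 -> width = 6, height = 6 (consistent)
Top view 6 x 6 -> confirms length = 6, width = 6
The block is 6 x 6 x 6.
Total unit cubes = 6 * 6 * 6 = 216
216 unit cubes


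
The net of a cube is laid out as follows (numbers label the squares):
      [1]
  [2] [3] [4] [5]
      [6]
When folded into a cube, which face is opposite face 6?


Net: cross layout. Take square 3 as the base (bottom).
Fold the four squares in the horizontal row up around 3: 2 -> left, 4 -> right, 5 wraps to the top.
Fold 1 and 6 up from 3: 1 -> back, 6 -> front.
Opposite pairs are therefore: (1, 6), (2, 4), (3, 5).
Face 6 is opposite face 1.
face 1


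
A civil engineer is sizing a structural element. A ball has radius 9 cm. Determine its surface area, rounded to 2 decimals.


Shape: sphere
Radius r = 9 cm
Formula: SA = 4 * pi * r^2
r^2 = 81
SA = 4 * pi * 81
SA = 324 * pi
SA = 1017.88
1017.88 cm^2


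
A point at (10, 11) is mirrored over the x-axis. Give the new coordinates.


Transformation: reflection
Original point: (10, 11)
Rule for reflection over the x-axis: (x, y) -> (x, -y)
Apply: (10, 11) -> (10, -11)
(10, -11)


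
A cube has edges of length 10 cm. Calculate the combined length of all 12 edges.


Shape: cube
Side s = 10 cm
A cube has 12 edges, all equal.
Formula: total edge length = 12 * s
Total = 12 * 10
Total = 120
120 cm


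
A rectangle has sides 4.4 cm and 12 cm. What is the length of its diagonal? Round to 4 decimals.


Shape: rectangle (diagonal via Pythagoras)
Sides: 4.4 cm and 12 cm
Formula: d = sqrt(l^2 + w^2)
l^2 = 19.36, w^2 = 144
l^2 + w^2 = 163.36
d = sqrt(163.36)
d = 12.7812
12.7812 cm


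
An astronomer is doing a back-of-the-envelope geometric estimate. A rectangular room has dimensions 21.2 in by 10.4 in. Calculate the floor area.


Shape: rectangle
Length l = 21.2 in, Width w = 10.4 in
Formula: A = l * w
A = 21.2 * 10.4
A = 220.48
220.48 in^2


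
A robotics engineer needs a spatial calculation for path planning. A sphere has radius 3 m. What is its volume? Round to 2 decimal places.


Shape: sphere
Radius r = 3 m
Formula: V = (4/3) * pi * r^3
r^3 = 27
(4/3) * 27 = 36
V = 36 * pi
V = 113.1
113.1 m^3


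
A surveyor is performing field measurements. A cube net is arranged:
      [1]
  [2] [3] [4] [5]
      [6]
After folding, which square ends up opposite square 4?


Net: cross layout. Take square 3 as the base (bottom).
Fold the four squares in the horizontal row up around 3: 2 -> left, 4 -> right, 5 wraps to the top.
Fold 1 and 6 up from 3: 1 -> back, 6 -> front.
Opposite pairs are therefore: (1, 6), (2, 4), (3, 5).
Face 4 is opposite face 2.
face 2


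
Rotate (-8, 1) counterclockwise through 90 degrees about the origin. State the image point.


Transformation: rotation about the origin
Original point: (-8, 1)
Rule for 90 deg counterclockwise: (x, y) -> (-y, x)
Apply: (-8, 1) -> (-1, -8)
(-1, -8)


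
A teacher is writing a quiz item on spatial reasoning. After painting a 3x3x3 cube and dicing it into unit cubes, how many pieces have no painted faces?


Large cube: 3 x 3 x 3, cut into unit cubes.
n = 3, so n - 2 = 1
Unpainted cubes form the interior (n - 2)^3 block.
(n - 2)^3 = 1^3 = 1
1 unit cubes


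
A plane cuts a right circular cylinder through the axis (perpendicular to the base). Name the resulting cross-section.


Solid: right circular cylinder
Cutting plane: through the axis (perpendicular to the base)
Visualize the intersection of the plane with the solid's surface.
The boundary of the cut region is a rectangle.
rectangle


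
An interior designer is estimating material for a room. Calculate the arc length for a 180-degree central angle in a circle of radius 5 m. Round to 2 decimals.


Shape: circular arc
Radius r = 5 m, Angle = 180 degrees
Formula: L = (angle/360) * 2 * pi * r
2 * pi * r = 10 * pi
L = (180/360) * 10 * pi
L = 5 * pi
L = 15.71
15.71 m


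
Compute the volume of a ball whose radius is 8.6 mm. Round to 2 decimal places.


Shape: sphere
Radius r = 8.6 mm
Formula: V = (4/3) * pi * r^3
r^3 = 636.056
(4/3) * 636.056 = 848.074667
V = 848.074667 * pi
V = 2664.31
2664.31 mm^3


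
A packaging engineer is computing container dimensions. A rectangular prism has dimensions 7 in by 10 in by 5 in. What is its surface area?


Shape: rectangular prism
l = 7 in, w = 10 in, h = 5 in
Formula: SA = 2(lw + lh + wh)
lw = 70, lh = 35, wh = 50
lw + lh + wh = 155
SA = 2 * 155
SA = 310
310 in^2


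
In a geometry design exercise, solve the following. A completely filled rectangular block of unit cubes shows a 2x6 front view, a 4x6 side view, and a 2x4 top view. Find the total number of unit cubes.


Orthographic views of a solid rectangular block:
Front view 2 x 6 -> length = 2, height = 6
Side view 4 x 6 -> width = 4, height = 6 (consistent)
Top view 2 x 4 -> confirms length = 2, width = 4
The block is 2 x 4 x 6.
Total unit cubes = 2 * 4 * 6 = 48
48 unit cubes


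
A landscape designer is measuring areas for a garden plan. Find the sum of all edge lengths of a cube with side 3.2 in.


Shape: cube
Side s = 3.2 in
A cube has 12 edges, all equal.
Formula: total edge length = 12 * s
Total = 12 * 3.2
Total = 38.4
38.4 in


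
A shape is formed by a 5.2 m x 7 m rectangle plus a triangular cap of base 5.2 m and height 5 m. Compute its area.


Composite shape: rectangle + triangle
Rectangle area = 5.2 * 7 = 36.4
Triangle area = 0.5 * 5.2 * 5 = 13
Total = 36.4 + 13
Total = 49.4
49.4 m^2


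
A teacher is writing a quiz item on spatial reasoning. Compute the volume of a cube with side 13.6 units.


Shape: cube
Side s = 13.6 units
Formula: V = s^3
V = 13.6 * 13.6 * 13.6
V = 184.96 * 13.6
V = 2515.456
2515.456 units^3


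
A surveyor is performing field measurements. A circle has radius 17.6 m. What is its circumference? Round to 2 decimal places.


Shape: circle
Radius r = 17.6 m
Formula: C = 2 * pi * r
C = 2 * pi * 17.6
C = 35.2 * pi
C = 110.58
110.58 m


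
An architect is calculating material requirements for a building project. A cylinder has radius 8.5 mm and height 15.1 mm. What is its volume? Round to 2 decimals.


Shape: cylinder
Radius r = 8.5 mm, Height h = 15.1 mm
Formula: V = pi * r^2 * h
r^2 = 72.25
V = pi * 72.25 * 15.1
V = 1090.975 * pi
V = 3427.4
3427.4 mm^3


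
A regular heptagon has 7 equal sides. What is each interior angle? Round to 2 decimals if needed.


Shape: regular heptagon (7 sides)
Formula: interior angle = (n - 2) * 180 / n
(n - 2) = 5
(n - 2) * 180 = 900
angle = 900 / 7
angle = 128.57
128.57 degrees


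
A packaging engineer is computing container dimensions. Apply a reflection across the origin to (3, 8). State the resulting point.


Transformation: reflection
Original point: (3, 8)
Rule for reflection through the origin: (x, y) -> (-x, -y)
Apply: (3, 8) -> (-3, -8)
(-3, -8)


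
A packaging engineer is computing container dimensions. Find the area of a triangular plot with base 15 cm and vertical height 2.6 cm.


Shape: triangle
Base b = 15 cm, Height h = 2.6 cm
Formula: A = (1/2) * b * h
A = 0.5 * 15 * 2.6
A = 0.5 * 39
A = 19.5
19.5 cm^2


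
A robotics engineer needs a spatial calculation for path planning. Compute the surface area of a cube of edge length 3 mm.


Shape: cube
Side s = 3 mm
A cube has 6 square faces.
Formula: SA = 6 * s^2
s^2 = 9
SA = 6 * 9
SA = 54
54 mm^2


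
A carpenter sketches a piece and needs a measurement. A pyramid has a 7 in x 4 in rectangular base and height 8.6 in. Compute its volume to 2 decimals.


Shape: rectangular pyramid
Base: 7 in x 4 in, Height h = 8.6 in
Formula: V = (1/3) * base_area * h
base_area = 7 * 4 = 28
base_area * h = 28 * 8.6 = 240.8
V = 240.8 / 3
V = 80.27
80.27 in^3


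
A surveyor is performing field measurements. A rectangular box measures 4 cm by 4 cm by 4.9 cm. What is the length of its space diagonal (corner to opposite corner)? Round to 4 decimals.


Shape: rectangular box (space diagonal)
l = 4 cm, w = 4 cm, h = 4.9 cm
Visualize: the diagonal of the base, then a right triangle with that diagonal and the height.
Formula: d = sqrt(l^2 + w^2 + h^2)
l^2 + w^2 + h^2 = 16 + 16 + 24.01 = 56.01
d = sqrt(56.01)
d = 7.484
7.484 cm


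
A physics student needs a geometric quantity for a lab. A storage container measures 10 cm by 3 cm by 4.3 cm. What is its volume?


Shape: rectangular prism
l = 10 cm, w = 3 cm, h = 4.3 cm
Formula: V = l * w * h
V = 10 * 3 * 4.3
V = 30 * 4.3
V = 129
129 cm^3


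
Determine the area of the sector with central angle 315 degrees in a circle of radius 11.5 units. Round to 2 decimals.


Shape: circular sector
Radius r = 11.5 units, Angle = 315 degrees
Formula: A = (angle/360) * pi * r^2
r^2 = 132.25
Fraction of circle = 315/360
A = (315/360) * pi * 132.25
A = 115.71875 * pi
A = 363.54
363.54 units^2


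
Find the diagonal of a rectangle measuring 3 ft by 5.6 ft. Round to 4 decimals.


Shape: rectangle (diagonal via Pythagoras)
Sides: 3 ft and 5.6 ft
Formula: d = sqrt(l^2 + w^2)
l^2 = 9, w^2 = 31.36
l^2 + w^2 = 40.36
d = sqrt(40.36)
d = 6.353
6.353 ft


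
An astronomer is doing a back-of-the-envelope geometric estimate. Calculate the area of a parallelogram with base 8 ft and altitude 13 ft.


Shape: parallelogram
Base b = 8 ft, Height h = 13 ft
Formula: A = b * h
A = 8 * 13
A = 104
104 ft^2


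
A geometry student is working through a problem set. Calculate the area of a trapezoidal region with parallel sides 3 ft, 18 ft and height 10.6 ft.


Shape: trapezoid
Parallel sides a = 3 ft, b = 18 ft; Height h = 10.6 ft
Formula: A = (a + b) * h / 2
a + b = 3 + 18 = 21
A = 21 * 10.6 / 2
A = 222.6 / 2
A = 111.3
111.3 ft^2


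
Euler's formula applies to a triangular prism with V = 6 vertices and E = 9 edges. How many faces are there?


Polyhedron: triangular prism
Euler's formula for convex polyhedra: V - E + F = 2
Given: V = 6 vertices and E = 9 edges
Solve for F:
F = 2 + E - V = 2 + 9 - 6 = 5
5 faces


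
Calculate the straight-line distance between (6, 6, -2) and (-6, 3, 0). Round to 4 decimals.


3D distance between two points
P1 = (6, 6, -2), P2 = (-6, 3, 0)
Formula: d = sqrt((x2-x1)^2 + (y2-y1)^2 + (z2-z1)^2)
dx = -6 - 6 = -12
dy = 3 - 6 = -3
dz = 0 - -2 = 2
dx^2 + dy^2 + dz^2 = 144 + 9 + 4 = 157
d = sqrt(157)
d = 12.53
12.53 units


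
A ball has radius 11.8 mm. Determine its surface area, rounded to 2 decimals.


Shape: sphere
Radius r = 11.8 mm
Formula: SA = 4 * pi * r^2
r^2 = 139.24
SA = 4 * pi * 139.24
SA = 556.96 * pi
SA = 1749.74
1749.74 mm^2


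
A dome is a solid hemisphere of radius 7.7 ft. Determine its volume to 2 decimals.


Shape: hemisphere (half of a sphere)
Radius r = 7.7 ft
Formula: V = (1/2) * (4/3) * pi * r^3 = (2/3) * pi * r^3
r^3 = 456.533
(2/3) * 456.533 = 304.355333
V = 304.355333 * pi
V = 956.16
956.16 ft^3


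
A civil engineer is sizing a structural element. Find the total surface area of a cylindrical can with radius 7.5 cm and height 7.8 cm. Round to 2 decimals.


Shape: closed cylinder
Radius r = 7.5 cm, Height h = 7.8 cm
Formula: SA = 2*pi*r^2 + 2*pi*r*h = 2*pi*r*(r + h)
r + h = 15.3
2 * r * (r + h) = 2 * 7.5 * 15.3 = 229.5
SA = 229.5 * pi
SA = 721
721 cm^2


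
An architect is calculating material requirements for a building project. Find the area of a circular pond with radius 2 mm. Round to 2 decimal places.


Shape: circle
Radius r = 2 mm
Formula: A = pi * r^2
r^2 = 2^2 = 4
A = pi * 4
A = 12.57
12.57 mm^2


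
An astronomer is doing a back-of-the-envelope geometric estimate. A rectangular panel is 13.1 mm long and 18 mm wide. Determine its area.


Shape: rectangle
Length l = 13.1 mm, Width w = 18 mm
Formula: A = l * w
A = 13.1 * 18
A = 235.8
235.8 mm^2


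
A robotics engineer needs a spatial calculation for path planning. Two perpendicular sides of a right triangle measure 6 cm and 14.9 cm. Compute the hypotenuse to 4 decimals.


Shape: right triangle
Legs a = 6 cm, b = 14.9 cm
Formula: c = sqrt(a^2 + b^2)
a^2 = 36, b^2 = 222.01
a^2 + b^2 = 258.01
c = sqrt(258.01)
c = 16.0627
16.0627 cm


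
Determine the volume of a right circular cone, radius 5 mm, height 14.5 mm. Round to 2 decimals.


Shape: cone
Radius r = 5 mm, Height h = 14.5 mm
Formula: V = (1/3) * pi * r^2 * h
r^2 = 25
pi * r^2 * h = pi * 25 * 14.5 = 362.5 * pi
V = 362.5 * pi / 3
V = 379.61
379.61 mm^3


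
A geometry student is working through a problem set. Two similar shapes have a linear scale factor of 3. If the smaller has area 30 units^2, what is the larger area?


Linear scale factor k = 3
Original area = 30 units^2
Rule: under a linear scaling by k, areas scale by k^2.
k^2 = 3^2 = 9
New area = 30 * 9
New area = 270
270 units^2


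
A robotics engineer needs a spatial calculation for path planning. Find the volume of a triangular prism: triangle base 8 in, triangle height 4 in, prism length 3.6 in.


Shape: triangular prism
Triangle base = 8 in, triangle height = 4 in, prism length L = 3.6 in
Formula: V = (1/2 * b * h_tri) * L
Cross-section area = 0.5 * 8 * 4 = 16
V = 16 * 3.6
V = 57.6
57.6 in^3


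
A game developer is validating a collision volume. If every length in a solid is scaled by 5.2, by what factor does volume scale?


Linear scale factor k = 5.2
Rule: under a linear scaling by k, volumes scale by k^3.
k^3 = 5.2 * 5.2 * 5.2
k^3 = 27.04 * 5.2
k^3 = 140.608
Volume scales by a factor of 140.608.
140.608 (dimensionless)


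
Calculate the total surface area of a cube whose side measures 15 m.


Shape: cube
Side s = 15 m
A cube has 6 square faces.
Formula: SA = 6 * s^2
s^2 = 225
SA = 6 * 225
SA = 1350
1350 m^2


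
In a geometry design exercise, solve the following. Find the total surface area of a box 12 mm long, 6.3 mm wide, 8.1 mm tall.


Shape: rectangular prism
l = 12 mm, w = 6.3 mm, h = 8.1 mm
Formula: SA = 2(lw + lh + wh)
lw = 75.6, lh = 97.2, wh = 51.03
lw + lh + wh = 223.83
SA = 2 * 223.83
SA = 447.66
447.66 mm^2


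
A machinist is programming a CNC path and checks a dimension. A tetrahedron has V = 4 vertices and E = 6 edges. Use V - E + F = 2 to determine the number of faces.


Polyhedron: tetrahedron
Euler's formula for convex polyhedra: V - E + F = 2
Given: V = 4 vertices and E = 6 edges
Solve for F:
F = 2 + E - V = 2 + 6 - 4 = 4
4 faces


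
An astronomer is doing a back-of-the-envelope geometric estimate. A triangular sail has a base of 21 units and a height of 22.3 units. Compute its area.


Shape: triangle
Base b = 21 units, Height h = 22.3 units
Formula: A = (1/2) * b * h
A = 0.5 * 21 * 22.3
A = 0.5 * 468.3
A = 234.15
234.15 units^2


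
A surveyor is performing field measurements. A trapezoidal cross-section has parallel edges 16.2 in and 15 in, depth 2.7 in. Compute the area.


Shape: trapezoid
Parallel sides a = 16.2 in, b = 15 in; Height h = 2.7 in
Formula: A = (a + b) * h / 2
a + b = 16.2 + 15 = 31.2
A = 31.2 * 2.7 / 2
A = 84.24 / 2
A = 42.12
42.12 in^2


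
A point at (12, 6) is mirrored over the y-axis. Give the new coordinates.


Transformation: reflection
Original point: (12, 6)
Rule for reflection over the y-axis: (x, y) -> (-x, y)
Apply: (12, 6) -> (-12, 6)
(-12, 6)


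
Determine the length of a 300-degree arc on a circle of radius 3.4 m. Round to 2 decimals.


Shape: circular arc
Radius r = 3.4 m, Angle = 300 degrees
Formula: L = (angle/360) * 2 * pi * r
2 * pi * r = 6.8 * pi
L = (300/360) * 6.8 * pi
L = 5.666667 * pi
L = 17.8
17.8 m


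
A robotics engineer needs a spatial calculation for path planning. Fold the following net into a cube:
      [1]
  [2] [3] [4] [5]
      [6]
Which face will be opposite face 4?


Net: cross layout. Take square 3 as the base (bottom).
Fold the four squares in the horizontal row up around 3: 2 -> left, 4 -> right, 5 wraps to the top.
Fold 1 and 6 up from 3: 1 -> back, 6 -> front.
Opposite pairs are therefore: (1, 6), (2, 4), (3, 5).
Face 4 is opposite face 2.
face 2


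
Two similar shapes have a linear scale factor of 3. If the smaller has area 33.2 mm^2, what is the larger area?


Linear scale factor k = 3
Original area = 33.2 mm^2
Rule: under a linear scaling by k, areas scale by k^2.
k^2 = 3^2 = 9
New area = 33.2 * 9
New area = 298.8
298.8 mm^2


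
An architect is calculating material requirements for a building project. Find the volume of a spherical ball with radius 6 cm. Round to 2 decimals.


Shape: sphere
Radius r = 6 cm
Formula: V = (4/3) * pi * r^3
r^3 = 216
(4/3) * 216 = 288
V = 288 * pi
V = 904.78
904.78 cm^3
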